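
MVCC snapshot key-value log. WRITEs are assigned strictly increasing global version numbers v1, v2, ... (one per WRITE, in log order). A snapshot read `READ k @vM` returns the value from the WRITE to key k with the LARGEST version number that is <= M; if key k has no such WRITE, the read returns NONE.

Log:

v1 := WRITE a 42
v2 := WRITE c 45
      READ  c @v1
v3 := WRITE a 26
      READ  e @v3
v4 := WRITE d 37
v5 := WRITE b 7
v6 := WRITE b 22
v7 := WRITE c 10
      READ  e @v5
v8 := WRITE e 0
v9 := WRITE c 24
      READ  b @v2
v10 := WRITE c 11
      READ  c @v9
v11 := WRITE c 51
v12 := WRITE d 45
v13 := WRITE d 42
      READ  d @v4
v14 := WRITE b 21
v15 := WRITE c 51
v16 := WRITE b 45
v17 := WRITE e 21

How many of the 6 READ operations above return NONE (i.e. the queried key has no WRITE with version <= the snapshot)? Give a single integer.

v1: WRITE a=42  (a history now [(1, 42)])
v2: WRITE c=45  (c history now [(2, 45)])
READ c @v1: history=[(2, 45)] -> no version <= 1 -> NONE
v3: WRITE a=26  (a history now [(1, 42), (3, 26)])
READ e @v3: history=[] -> no version <= 3 -> NONE
v4: WRITE d=37  (d history now [(4, 37)])
v5: WRITE b=7  (b history now [(5, 7)])
v6: WRITE b=22  (b history now [(5, 7), (6, 22)])
v7: WRITE c=10  (c history now [(2, 45), (7, 10)])
READ e @v5: history=[] -> no version <= 5 -> NONE
v8: WRITE e=0  (e history now [(8, 0)])
v9: WRITE c=24  (c history now [(2, 45), (7, 10), (9, 24)])
READ b @v2: history=[(5, 7), (6, 22)] -> no version <= 2 -> NONE
v10: WRITE c=11  (c history now [(2, 45), (7, 10), (9, 24), (10, 11)])
READ c @v9: history=[(2, 45), (7, 10), (9, 24), (10, 11)] -> pick v9 -> 24
v11: WRITE c=51  (c history now [(2, 45), (7, 10), (9, 24), (10, 11), (11, 51)])
v12: WRITE d=45  (d history now [(4, 37), (12, 45)])
v13: WRITE d=42  (d history now [(4, 37), (12, 45), (13, 42)])
READ d @v4: history=[(4, 37), (12, 45), (13, 42)] -> pick v4 -> 37
v14: WRITE b=21  (b history now [(5, 7), (6, 22), (14, 21)])
v15: WRITE c=51  (c history now [(2, 45), (7, 10), (9, 24), (10, 11), (11, 51), (15, 51)])
v16: WRITE b=45  (b history now [(5, 7), (6, 22), (14, 21), (16, 45)])
v17: WRITE e=21  (e history now [(8, 0), (17, 21)])
Read results in order: ['NONE', 'NONE', 'NONE', 'NONE', '24', '37']
NONE count = 4

Answer: 4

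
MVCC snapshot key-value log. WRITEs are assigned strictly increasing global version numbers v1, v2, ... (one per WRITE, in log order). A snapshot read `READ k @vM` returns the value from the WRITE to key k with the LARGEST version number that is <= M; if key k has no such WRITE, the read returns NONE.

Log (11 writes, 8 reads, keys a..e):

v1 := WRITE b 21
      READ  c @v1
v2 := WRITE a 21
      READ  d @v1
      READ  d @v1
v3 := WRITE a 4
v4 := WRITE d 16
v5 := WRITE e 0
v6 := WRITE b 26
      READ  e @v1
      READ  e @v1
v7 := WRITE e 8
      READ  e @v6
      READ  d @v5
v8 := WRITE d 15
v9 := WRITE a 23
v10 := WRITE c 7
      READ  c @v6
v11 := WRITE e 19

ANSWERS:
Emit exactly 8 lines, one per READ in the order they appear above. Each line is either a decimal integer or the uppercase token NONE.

v1: WRITE b=21  (b history now [(1, 21)])
READ c @v1: history=[] -> no version <= 1 -> NONE
v2: WRITE a=21  (a history now [(2, 21)])
READ d @v1: history=[] -> no version <= 1 -> NONE
READ d @v1: history=[] -> no version <= 1 -> NONE
v3: WRITE a=4  (a history now [(2, 21), (3, 4)])
v4: WRITE d=16  (d history now [(4, 16)])
v5: WRITE e=0  (e history now [(5, 0)])
v6: WRITE b=26  (b history now [(1, 21), (6, 26)])
READ e @v1: history=[(5, 0)] -> no version <= 1 -> NONE
READ e @v1: history=[(5, 0)] -> no version <= 1 -> NONE
v7: WRITE e=8  (e history now [(5, 0), (7, 8)])
READ e @v6: history=[(5, 0), (7, 8)] -> pick v5 -> 0
READ d @v5: history=[(4, 16)] -> pick v4 -> 16
v8: WRITE d=15  (d history now [(4, 16), (8, 15)])
v9: WRITE a=23  (a history now [(2, 21), (3, 4), (9, 23)])
v10: WRITE c=7  (c history now [(10, 7)])
READ c @v6: history=[(10, 7)] -> no version <= 6 -> NONE
v11: WRITE e=19  (e history now [(5, 0), (7, 8), (11, 19)])

Answer: NONE
NONE
NONE
NONE
NONE
0
16
NONE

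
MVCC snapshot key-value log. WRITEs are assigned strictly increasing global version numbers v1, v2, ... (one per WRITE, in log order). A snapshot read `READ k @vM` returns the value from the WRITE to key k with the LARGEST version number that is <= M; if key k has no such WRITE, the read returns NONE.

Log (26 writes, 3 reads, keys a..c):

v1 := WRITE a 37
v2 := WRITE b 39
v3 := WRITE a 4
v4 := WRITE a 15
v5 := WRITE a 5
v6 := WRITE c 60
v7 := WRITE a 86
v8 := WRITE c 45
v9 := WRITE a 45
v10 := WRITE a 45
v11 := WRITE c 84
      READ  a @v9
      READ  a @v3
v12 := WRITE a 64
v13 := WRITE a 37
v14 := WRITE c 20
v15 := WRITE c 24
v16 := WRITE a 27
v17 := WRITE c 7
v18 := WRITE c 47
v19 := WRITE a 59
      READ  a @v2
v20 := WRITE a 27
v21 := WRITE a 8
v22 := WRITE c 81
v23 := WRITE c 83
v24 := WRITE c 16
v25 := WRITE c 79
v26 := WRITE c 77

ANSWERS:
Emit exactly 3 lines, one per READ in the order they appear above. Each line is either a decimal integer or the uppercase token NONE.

Answer: 45
4
37

Derivation:
v1: WRITE a=37  (a history now [(1, 37)])
v2: WRITE b=39  (b history now [(2, 39)])
v3: WRITE a=4  (a history now [(1, 37), (3, 4)])
v4: WRITE a=15  (a history now [(1, 37), (3, 4), (4, 15)])
v5: WRITE a=5  (a history now [(1, 37), (3, 4), (4, 15), (5, 5)])
v6: WRITE c=60  (c history now [(6, 60)])
v7: WRITE a=86  (a history now [(1, 37), (3, 4), (4, 15), (5, 5), (7, 86)])
v8: WRITE c=45  (c history now [(6, 60), (8, 45)])
v9: WRITE a=45  (a history now [(1, 37), (3, 4), (4, 15), (5, 5), (7, 86), (9, 45)])
v10: WRITE a=45  (a history now [(1, 37), (3, 4), (4, 15), (5, 5), (7, 86), (9, 45), (10, 45)])
v11: WRITE c=84  (c history now [(6, 60), (8, 45), (11, 84)])
READ a @v9: history=[(1, 37), (3, 4), (4, 15), (5, 5), (7, 86), (9, 45), (10, 45)] -> pick v9 -> 45
READ a @v3: history=[(1, 37), (3, 4), (4, 15), (5, 5), (7, 86), (9, 45), (10, 45)] -> pick v3 -> 4
v12: WRITE a=64  (a history now [(1, 37), (3, 4), (4, 15), (5, 5), (7, 86), (9, 45), (10, 45), (12, 64)])
v13: WRITE a=37  (a history now [(1, 37), (3, 4), (4, 15), (5, 5), (7, 86), (9, 45), (10, 45), (12, 64), (13, 37)])
v14: WRITE c=20  (c history now [(6, 60), (8, 45), (11, 84), (14, 20)])
v15: WRITE c=24  (c history now [(6, 60), (8, 45), (11, 84), (14, 20), (15, 24)])
v16: WRITE a=27  (a history now [(1, 37), (3, 4), (4, 15), (5, 5), (7, 86), (9, 45), (10, 45), (12, 64), (13, 37), (16, 27)])
v17: WRITE c=7  (c history now [(6, 60), (8, 45), (11, 84), (14, 20), (15, 24), (17, 7)])
v18: WRITE c=47  (c history now [(6, 60), (8, 45), (11, 84), (14, 20), (15, 24), (17, 7), (18, 47)])
v19: WRITE a=59  (a history now [(1, 37), (3, 4), (4, 15), (5, 5), (7, 86), (9, 45), (10, 45), (12, 64), (13, 37), (16, 27), (19, 59)])
READ a @v2: history=[(1, 37), (3, 4), (4, 15), (5, 5), (7, 86), (9, 45), (10, 45), (12, 64), (13, 37), (16, 27), (19, 59)] -> pick v1 -> 37
v20: WRITE a=27  (a history now [(1, 37), (3, 4), (4, 15), (5, 5), (7, 86), (9, 45), (10, 45), (12, 64), (13, 37), (16, 27), (19, 59), (20, 27)])
v21: WRITE a=8  (a history now [(1, 37), (3, 4), (4, 15), (5, 5), (7, 86), (9, 45), (10, 45), (12, 64), (13, 37), (16, 27), (19, 59), (20, 27), (21, 8)])
v22: WRITE c=81  (c history now [(6, 60), (8, 45), (11, 84), (14, 20), (15, 24), (17, 7), (18, 47), (22, 81)])
v23: WRITE c=83  (c history now [(6, 60), (8, 45), (11, 84), (14, 20), (15, 24), (17, 7), (18, 47), (22, 81), (23, 83)])
v24: WRITE c=16  (c history now [(6, 60), (8, 45), (11, 84), (14, 20), (15, 24), (17, 7), (18, 47), (22, 81), (23, 83), (24, 16)])
v25: WRITE c=79  (c history now [(6, 60), (8, 45), (11, 84), (14, 20), (15, 24), (17, 7), (18, 47), (22, 81), (23, 83), (24, 16), (25, 79)])
v26: WRITE c=77  (c history now [(6, 60), (8, 45), (11, 84), (14, 20), (15, 24), (17, 7), (18, 47), (22, 81), (23, 83), (24, 16), (25, 79), (26, 77)])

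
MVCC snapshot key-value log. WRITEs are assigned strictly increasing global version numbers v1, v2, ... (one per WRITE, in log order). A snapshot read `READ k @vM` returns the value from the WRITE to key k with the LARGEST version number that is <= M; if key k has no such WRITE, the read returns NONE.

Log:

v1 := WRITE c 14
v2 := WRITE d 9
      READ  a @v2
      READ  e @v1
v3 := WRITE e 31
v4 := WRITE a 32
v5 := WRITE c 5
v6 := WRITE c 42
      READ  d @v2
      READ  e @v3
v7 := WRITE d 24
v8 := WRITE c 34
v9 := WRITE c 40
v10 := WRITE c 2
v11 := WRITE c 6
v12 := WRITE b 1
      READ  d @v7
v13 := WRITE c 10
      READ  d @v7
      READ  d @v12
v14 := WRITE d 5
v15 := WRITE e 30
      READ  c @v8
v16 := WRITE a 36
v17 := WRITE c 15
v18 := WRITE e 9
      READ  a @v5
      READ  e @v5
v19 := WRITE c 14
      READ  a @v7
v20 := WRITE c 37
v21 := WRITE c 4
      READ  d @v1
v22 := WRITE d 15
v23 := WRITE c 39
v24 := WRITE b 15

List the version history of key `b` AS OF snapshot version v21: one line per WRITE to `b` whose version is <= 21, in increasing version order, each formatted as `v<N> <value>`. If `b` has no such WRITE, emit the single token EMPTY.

Scan writes for key=b with version <= 21:
  v1 WRITE c 14 -> skip
  v2 WRITE d 9 -> skip
  v3 WRITE e 31 -> skip
  v4 WRITE a 32 -> skip
  v5 WRITE c 5 -> skip
  v6 WRITE c 42 -> skip
  v7 WRITE d 24 -> skip
  v8 WRITE c 34 -> skip
  v9 WRITE c 40 -> skip
  v10 WRITE c 2 -> skip
  v11 WRITE c 6 -> skip
  v12 WRITE b 1 -> keep
  v13 WRITE c 10 -> skip
  v14 WRITE d 5 -> skip
  v15 WRITE e 30 -> skip
  v16 WRITE a 36 -> skip
  v17 WRITE c 15 -> skip
  v18 WRITE e 9 -> skip
  v19 WRITE c 14 -> skip
  v20 WRITE c 37 -> skip
  v21 WRITE c 4 -> skip
  v22 WRITE d 15 -> skip
  v23 WRITE c 39 -> skip
  v24 WRITE b 15 -> drop (> snap)
Collected: [(12, 1)]

Answer: v12 1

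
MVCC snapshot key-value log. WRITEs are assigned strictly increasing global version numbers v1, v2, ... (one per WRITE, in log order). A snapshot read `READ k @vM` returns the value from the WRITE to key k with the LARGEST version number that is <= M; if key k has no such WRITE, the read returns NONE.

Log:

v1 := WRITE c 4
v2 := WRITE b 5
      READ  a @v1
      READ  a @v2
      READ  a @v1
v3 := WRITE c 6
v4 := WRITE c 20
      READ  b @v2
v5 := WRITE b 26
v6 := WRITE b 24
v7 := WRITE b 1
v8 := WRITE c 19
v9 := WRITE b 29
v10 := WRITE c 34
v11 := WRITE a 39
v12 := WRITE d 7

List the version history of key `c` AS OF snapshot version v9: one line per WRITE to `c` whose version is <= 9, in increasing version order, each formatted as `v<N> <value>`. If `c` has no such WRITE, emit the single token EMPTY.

Scan writes for key=c with version <= 9:
  v1 WRITE c 4 -> keep
  v2 WRITE b 5 -> skip
  v3 WRITE c 6 -> keep
  v4 WRITE c 20 -> keep
  v5 WRITE b 26 -> skip
  v6 WRITE b 24 -> skip
  v7 WRITE b 1 -> skip
  v8 WRITE c 19 -> keep
  v9 WRITE b 29 -> skip
  v10 WRITE c 34 -> drop (> snap)
  v11 WRITE a 39 -> skip
  v12 WRITE d 7 -> skip
Collected: [(1, 4), (3, 6), (4, 20), (8, 19)]

Answer: v1 4
v3 6
v4 20
v8 19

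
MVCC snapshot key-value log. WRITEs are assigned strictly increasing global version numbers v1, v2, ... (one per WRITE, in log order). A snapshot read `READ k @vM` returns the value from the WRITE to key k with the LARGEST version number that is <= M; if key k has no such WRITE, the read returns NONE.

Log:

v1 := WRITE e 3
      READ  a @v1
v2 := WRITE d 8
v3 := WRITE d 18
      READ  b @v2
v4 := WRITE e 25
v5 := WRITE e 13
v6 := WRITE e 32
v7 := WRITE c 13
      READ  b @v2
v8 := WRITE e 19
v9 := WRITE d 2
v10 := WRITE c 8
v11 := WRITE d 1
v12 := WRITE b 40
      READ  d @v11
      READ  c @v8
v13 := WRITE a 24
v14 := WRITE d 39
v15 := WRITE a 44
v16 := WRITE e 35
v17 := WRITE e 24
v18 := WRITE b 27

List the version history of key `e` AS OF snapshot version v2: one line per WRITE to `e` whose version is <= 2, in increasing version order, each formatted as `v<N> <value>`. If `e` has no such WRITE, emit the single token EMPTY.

Scan writes for key=e with version <= 2:
  v1 WRITE e 3 -> keep
  v2 WRITE d 8 -> skip
  v3 WRITE d 18 -> skip
  v4 WRITE e 25 -> drop (> snap)
  v5 WRITE e 13 -> drop (> snap)
  v6 WRITE e 32 -> drop (> snap)
  v7 WRITE c 13 -> skip
  v8 WRITE e 19 -> drop (> snap)
  v9 WRITE d 2 -> skip
  v10 WRITE c 8 -> skip
  v11 WRITE d 1 -> skip
  v12 WRITE b 40 -> skip
  v13 WRITE a 24 -> skip
  v14 WRITE d 39 -> skip
  v15 WRITE a 44 -> skip
  v16 WRITE e 35 -> drop (> snap)
  v17 WRITE e 24 -> drop (> snap)
  v18 WRITE b 27 -> skip
Collected: [(1, 3)]

Answer: v1 3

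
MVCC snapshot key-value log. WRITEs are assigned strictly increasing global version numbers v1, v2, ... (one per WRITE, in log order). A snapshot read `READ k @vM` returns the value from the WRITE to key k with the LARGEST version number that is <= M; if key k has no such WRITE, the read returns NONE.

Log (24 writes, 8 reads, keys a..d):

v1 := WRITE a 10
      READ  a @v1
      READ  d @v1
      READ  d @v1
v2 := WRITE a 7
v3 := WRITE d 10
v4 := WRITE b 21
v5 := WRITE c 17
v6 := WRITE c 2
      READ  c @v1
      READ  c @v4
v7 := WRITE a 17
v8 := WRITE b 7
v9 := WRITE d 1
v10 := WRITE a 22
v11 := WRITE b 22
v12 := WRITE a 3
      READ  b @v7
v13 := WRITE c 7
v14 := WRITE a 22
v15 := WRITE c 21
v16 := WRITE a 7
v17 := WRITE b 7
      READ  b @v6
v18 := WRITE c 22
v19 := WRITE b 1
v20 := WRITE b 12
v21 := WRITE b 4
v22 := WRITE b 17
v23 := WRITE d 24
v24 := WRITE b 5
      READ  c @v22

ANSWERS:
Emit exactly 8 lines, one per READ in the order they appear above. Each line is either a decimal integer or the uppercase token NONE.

Answer: 10
NONE
NONE
NONE
NONE
21
21
22

Derivation:
v1: WRITE a=10  (a history now [(1, 10)])
READ a @v1: history=[(1, 10)] -> pick v1 -> 10
READ d @v1: history=[] -> no version <= 1 -> NONE
READ d @v1: history=[] -> no version <= 1 -> NONE
v2: WRITE a=7  (a history now [(1, 10), (2, 7)])
v3: WRITE d=10  (d history now [(3, 10)])
v4: WRITE b=21  (b history now [(4, 21)])
v5: WRITE c=17  (c history now [(5, 17)])
v6: WRITE c=2  (c history now [(5, 17), (6, 2)])
READ c @v1: history=[(5, 17), (6, 2)] -> no version <= 1 -> NONE
READ c @v4: history=[(5, 17), (6, 2)] -> no version <= 4 -> NONE
v7: WRITE a=17  (a history now [(1, 10), (2, 7), (7, 17)])
v8: WRITE b=7  (b history now [(4, 21), (8, 7)])
v9: WRITE d=1  (d history now [(3, 10), (9, 1)])
v10: WRITE a=22  (a history now [(1, 10), (2, 7), (7, 17), (10, 22)])
v11: WRITE b=22  (b history now [(4, 21), (8, 7), (11, 22)])
v12: WRITE a=3  (a history now [(1, 10), (2, 7), (7, 17), (10, 22), (12, 3)])
READ b @v7: history=[(4, 21), (8, 7), (11, 22)] -> pick v4 -> 21
v13: WRITE c=7  (c history now [(5, 17), (6, 2), (13, 7)])
v14: WRITE a=22  (a history now [(1, 10), (2, 7), (7, 17), (10, 22), (12, 3), (14, 22)])
v15: WRITE c=21  (c history now [(5, 17), (6, 2), (13, 7), (15, 21)])
v16: WRITE a=7  (a history now [(1, 10), (2, 7), (7, 17), (10, 22), (12, 3), (14, 22), (16, 7)])
v17: WRITE b=7  (b history now [(4, 21), (8, 7), (11, 22), (17, 7)])
READ b @v6: history=[(4, 21), (8, 7), (11, 22), (17, 7)] -> pick v4 -> 21
v18: WRITE c=22  (c history now [(5, 17), (6, 2), (13, 7), (15, 21), (18, 22)])
v19: WRITE b=1  (b history now [(4, 21), (8, 7), (11, 22), (17, 7), (19, 1)])
v20: WRITE b=12  (b history now [(4, 21), (8, 7), (11, 22), (17, 7), (19, 1), (20, 12)])
v21: WRITE b=4  (b history now [(4, 21), (8, 7), (11, 22), (17, 7), (19, 1), (20, 12), (21, 4)])
v22: WRITE b=17  (b history now [(4, 21), (8, 7), (11, 22), (17, 7), (19, 1), (20, 12), (21, 4), (22, 17)])
v23: WRITE d=24  (d history now [(3, 10), (9, 1), (23, 24)])
v24: WRITE b=5  (b history now [(4, 21), (8, 7), (11, 22), (17, 7), (19, 1), (20, 12), (21, 4), (22, 17), (24, 5)])
READ c @v22: history=[(5, 17), (6, 2), (13, 7), (15, 21), (18, 22)] -> pick v18 -> 22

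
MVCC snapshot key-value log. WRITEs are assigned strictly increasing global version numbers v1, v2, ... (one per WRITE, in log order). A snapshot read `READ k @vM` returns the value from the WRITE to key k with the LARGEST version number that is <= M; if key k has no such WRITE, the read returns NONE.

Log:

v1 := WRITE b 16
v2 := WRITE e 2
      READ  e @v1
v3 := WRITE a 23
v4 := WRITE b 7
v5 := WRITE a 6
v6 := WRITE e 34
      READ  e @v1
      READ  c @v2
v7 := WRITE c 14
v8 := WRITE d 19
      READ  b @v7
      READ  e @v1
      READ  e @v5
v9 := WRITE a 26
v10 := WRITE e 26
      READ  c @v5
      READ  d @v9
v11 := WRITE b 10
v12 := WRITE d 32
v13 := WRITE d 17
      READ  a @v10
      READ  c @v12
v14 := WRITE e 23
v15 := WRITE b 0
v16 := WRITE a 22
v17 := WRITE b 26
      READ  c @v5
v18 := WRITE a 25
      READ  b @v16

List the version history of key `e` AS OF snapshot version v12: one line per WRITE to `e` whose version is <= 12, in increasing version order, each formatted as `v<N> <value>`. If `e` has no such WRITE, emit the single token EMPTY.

Scan writes for key=e with version <= 12:
  v1 WRITE b 16 -> skip
  v2 WRITE e 2 -> keep
  v3 WRITE a 23 -> skip
  v4 WRITE b 7 -> skip
  v5 WRITE a 6 -> skip
  v6 WRITE e 34 -> keep
  v7 WRITE c 14 -> skip
  v8 WRITE d 19 -> skip
  v9 WRITE a 26 -> skip
  v10 WRITE e 26 -> keep
  v11 WRITE b 10 -> skip
  v12 WRITE d 32 -> skip
  v13 WRITE d 17 -> skip
  v14 WRITE e 23 -> drop (> snap)
  v15 WRITE b 0 -> skip
  v16 WRITE a 22 -> skip
  v17 WRITE b 26 -> skip
  v18 WRITE a 25 -> skip
Collected: [(2, 2), (6, 34), (10, 26)]

Answer: v2 2
v6 34
v10 26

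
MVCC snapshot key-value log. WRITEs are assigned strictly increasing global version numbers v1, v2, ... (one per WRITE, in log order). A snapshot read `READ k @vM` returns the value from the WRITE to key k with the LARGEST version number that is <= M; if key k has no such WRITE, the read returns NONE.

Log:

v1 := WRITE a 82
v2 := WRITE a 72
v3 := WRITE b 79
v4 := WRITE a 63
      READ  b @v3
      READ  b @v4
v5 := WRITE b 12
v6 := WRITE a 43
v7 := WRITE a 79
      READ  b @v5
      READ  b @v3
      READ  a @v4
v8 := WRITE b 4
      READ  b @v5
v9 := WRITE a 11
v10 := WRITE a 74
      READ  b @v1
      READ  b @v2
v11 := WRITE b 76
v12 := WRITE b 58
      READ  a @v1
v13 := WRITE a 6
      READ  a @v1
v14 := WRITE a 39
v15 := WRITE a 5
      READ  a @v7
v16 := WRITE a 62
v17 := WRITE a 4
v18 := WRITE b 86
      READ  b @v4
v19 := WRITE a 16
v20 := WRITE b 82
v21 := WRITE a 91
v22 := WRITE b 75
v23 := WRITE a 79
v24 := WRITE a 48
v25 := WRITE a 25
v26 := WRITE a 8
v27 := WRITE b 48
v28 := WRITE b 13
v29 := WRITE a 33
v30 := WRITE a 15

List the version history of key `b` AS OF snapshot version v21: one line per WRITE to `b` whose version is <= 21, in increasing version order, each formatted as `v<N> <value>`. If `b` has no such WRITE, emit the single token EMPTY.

Answer: v3 79
v5 12
v8 4
v11 76
v12 58
v18 86
v20 82

Derivation:
Scan writes for key=b with version <= 21:
  v1 WRITE a 82 -> skip
  v2 WRITE a 72 -> skip
  v3 WRITE b 79 -> keep
  v4 WRITE a 63 -> skip
  v5 WRITE b 12 -> keep
  v6 WRITE a 43 -> skip
  v7 WRITE a 79 -> skip
  v8 WRITE b 4 -> keep
  v9 WRITE a 11 -> skip
  v10 WRITE a 74 -> skip
  v11 WRITE b 76 -> keep
  v12 WRITE b 58 -> keep
  v13 WRITE a 6 -> skip
  v14 WRITE a 39 -> skip
  v15 WRITE a 5 -> skip
  v16 WRITE a 62 -> skip
  v17 WRITE a 4 -> skip
  v18 WRITE b 86 -> keep
  v19 WRITE a 16 -> skip
  v20 WRITE b 82 -> keep
  v21 WRITE a 91 -> skip
  v22 WRITE b 75 -> drop (> snap)
  v23 WRITE a 79 -> skip
  v24 WRITE a 48 -> skip
  v25 WRITE a 25 -> skip
  v26 WRITE a 8 -> skip
  v27 WRITE b 48 -> drop (> snap)
  v28 WRITE b 13 -> drop (> snap)
  v29 WRITE a 33 -> skip
  v30 WRITE a 15 -> skip
Collected: [(3, 79), (5, 12), (8, 4), (11, 76), (12, 58), (18, 86), (20, 82)]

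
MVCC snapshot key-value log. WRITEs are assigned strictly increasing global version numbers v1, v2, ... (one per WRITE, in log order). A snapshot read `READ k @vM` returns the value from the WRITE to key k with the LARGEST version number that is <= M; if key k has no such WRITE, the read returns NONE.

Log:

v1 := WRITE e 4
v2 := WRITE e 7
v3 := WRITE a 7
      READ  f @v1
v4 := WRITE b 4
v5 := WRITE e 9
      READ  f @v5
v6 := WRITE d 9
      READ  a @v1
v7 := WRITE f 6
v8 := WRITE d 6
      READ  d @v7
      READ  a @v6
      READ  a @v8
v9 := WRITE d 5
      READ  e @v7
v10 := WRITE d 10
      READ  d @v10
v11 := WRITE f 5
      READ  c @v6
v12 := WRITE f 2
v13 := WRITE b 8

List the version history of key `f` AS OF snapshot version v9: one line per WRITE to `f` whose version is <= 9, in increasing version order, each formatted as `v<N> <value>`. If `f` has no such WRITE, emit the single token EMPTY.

Scan writes for key=f with version <= 9:
  v1 WRITE e 4 -> skip
  v2 WRITE e 7 -> skip
  v3 WRITE a 7 -> skip
  v4 WRITE b 4 -> skip
  v5 WRITE e 9 -> skip
  v6 WRITE d 9 -> skip
  v7 WRITE f 6 -> keep
  v8 WRITE d 6 -> skip
  v9 WRITE d 5 -> skip
  v10 WRITE d 10 -> skip
  v11 WRITE f 5 -> drop (> snap)
  v12 WRITE f 2 -> drop (> snap)
  v13 WRITE b 8 -> skip
Collected: [(7, 6)]

Answer: v7 6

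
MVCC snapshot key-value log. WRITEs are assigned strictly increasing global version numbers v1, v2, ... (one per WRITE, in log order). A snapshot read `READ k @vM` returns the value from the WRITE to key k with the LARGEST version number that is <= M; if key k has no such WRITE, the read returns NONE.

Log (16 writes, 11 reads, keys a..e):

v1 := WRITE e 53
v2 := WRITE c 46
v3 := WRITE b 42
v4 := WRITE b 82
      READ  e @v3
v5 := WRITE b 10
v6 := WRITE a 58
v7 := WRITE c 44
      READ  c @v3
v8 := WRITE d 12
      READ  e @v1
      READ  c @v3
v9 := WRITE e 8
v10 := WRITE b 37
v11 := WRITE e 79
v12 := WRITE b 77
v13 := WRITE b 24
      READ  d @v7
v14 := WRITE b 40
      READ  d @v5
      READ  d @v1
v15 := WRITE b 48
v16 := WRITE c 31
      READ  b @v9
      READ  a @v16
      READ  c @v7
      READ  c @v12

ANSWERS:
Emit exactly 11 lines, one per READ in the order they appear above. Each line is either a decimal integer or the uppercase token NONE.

Answer: 53
46
53
46
NONE
NONE
NONE
10
58
44
44

Derivation:
v1: WRITE e=53  (e history now [(1, 53)])
v2: WRITE c=46  (c history now [(2, 46)])
v3: WRITE b=42  (b history now [(3, 42)])
v4: WRITE b=82  (b history now [(3, 42), (4, 82)])
READ e @v3: history=[(1, 53)] -> pick v1 -> 53
v5: WRITE b=10  (b history now [(3, 42), (4, 82), (5, 10)])
v6: WRITE a=58  (a history now [(6, 58)])
v7: WRITE c=44  (c history now [(2, 46), (7, 44)])
READ c @v3: history=[(2, 46), (7, 44)] -> pick v2 -> 46
v8: WRITE d=12  (d history now [(8, 12)])
READ e @v1: history=[(1, 53)] -> pick v1 -> 53
READ c @v3: history=[(2, 46), (7, 44)] -> pick v2 -> 46
v9: WRITE e=8  (e history now [(1, 53), (9, 8)])
v10: WRITE b=37  (b history now [(3, 42), (4, 82), (5, 10), (10, 37)])
v11: WRITE e=79  (e history now [(1, 53), (9, 8), (11, 79)])
v12: WRITE b=77  (b history now [(3, 42), (4, 82), (5, 10), (10, 37), (12, 77)])
v13: WRITE b=24  (b history now [(3, 42), (4, 82), (5, 10), (10, 37), (12, 77), (13, 24)])
READ d @v7: history=[(8, 12)] -> no version <= 7 -> NONE
v14: WRITE b=40  (b history now [(3, 42), (4, 82), (5, 10), (10, 37), (12, 77), (13, 24), (14, 40)])
READ d @v5: history=[(8, 12)] -> no version <= 5 -> NONE
READ d @v1: history=[(8, 12)] -> no version <= 1 -> NONE
v15: WRITE b=48  (b history now [(3, 42), (4, 82), (5, 10), (10, 37), (12, 77), (13, 24), (14, 40), (15, 48)])
v16: WRITE c=31  (c history now [(2, 46), (7, 44), (16, 31)])
READ b @v9: history=[(3, 42), (4, 82), (5, 10), (10, 37), (12, 77), (13, 24), (14, 40), (15, 48)] -> pick v5 -> 10
READ a @v16: history=[(6, 58)] -> pick v6 -> 58
READ c @v7: history=[(2, 46), (7, 44), (16, 31)] -> pick v7 -> 44
READ c @v12: history=[(2, 46), (7, 44), (16, 31)] -> pick v7 -> 44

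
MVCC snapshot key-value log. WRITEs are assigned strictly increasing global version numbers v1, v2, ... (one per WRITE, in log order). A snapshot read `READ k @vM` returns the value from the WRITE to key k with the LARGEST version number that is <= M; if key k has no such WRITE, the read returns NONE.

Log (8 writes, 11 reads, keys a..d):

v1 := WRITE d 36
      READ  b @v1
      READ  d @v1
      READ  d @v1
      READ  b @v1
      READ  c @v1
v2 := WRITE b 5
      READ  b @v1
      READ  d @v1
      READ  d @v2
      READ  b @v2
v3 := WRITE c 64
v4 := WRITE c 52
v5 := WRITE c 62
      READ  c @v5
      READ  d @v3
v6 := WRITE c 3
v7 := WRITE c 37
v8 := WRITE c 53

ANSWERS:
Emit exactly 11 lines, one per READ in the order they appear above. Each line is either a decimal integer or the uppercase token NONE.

v1: WRITE d=36  (d history now [(1, 36)])
READ b @v1: history=[] -> no version <= 1 -> NONE
READ d @v1: history=[(1, 36)] -> pick v1 -> 36
READ d @v1: history=[(1, 36)] -> pick v1 -> 36
READ b @v1: history=[] -> no version <= 1 -> NONE
READ c @v1: history=[] -> no version <= 1 -> NONE
v2: WRITE b=5  (b history now [(2, 5)])
READ b @v1: history=[(2, 5)] -> no version <= 1 -> NONE
READ d @v1: history=[(1, 36)] -> pick v1 -> 36
READ d @v2: history=[(1, 36)] -> pick v1 -> 36
READ b @v2: history=[(2, 5)] -> pick v2 -> 5
v3: WRITE c=64  (c history now [(3, 64)])
v4: WRITE c=52  (c history now [(3, 64), (4, 52)])
v5: WRITE c=62  (c history now [(3, 64), (4, 52), (5, 62)])
READ c @v5: history=[(3, 64), (4, 52), (5, 62)] -> pick v5 -> 62
READ d @v3: history=[(1, 36)] -> pick v1 -> 36
v6: WRITE c=3  (c history now [(3, 64), (4, 52), (5, 62), (6, 3)])
v7: WRITE c=37  (c history now [(3, 64), (4, 52), (5, 62), (6, 3), (7, 37)])
v8: WRITE c=53  (c history now [(3, 64), (4, 52), (5, 62), (6, 3), (7, 37), (8, 53)])

Answer: NONE
36
36
NONE
NONE
NONE
36
36
5
62
36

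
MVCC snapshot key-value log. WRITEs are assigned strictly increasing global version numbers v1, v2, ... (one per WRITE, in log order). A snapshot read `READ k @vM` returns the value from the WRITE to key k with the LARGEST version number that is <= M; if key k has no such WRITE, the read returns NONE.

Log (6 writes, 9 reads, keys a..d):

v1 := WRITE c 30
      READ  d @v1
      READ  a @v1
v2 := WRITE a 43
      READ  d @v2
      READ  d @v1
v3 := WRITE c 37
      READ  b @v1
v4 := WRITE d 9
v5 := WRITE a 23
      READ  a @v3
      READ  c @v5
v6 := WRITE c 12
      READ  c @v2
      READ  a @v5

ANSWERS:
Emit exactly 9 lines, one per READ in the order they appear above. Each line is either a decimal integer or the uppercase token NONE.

v1: WRITE c=30  (c history now [(1, 30)])
READ d @v1: history=[] -> no version <= 1 -> NONE
READ a @v1: history=[] -> no version <= 1 -> NONE
v2: WRITE a=43  (a history now [(2, 43)])
READ d @v2: history=[] -> no version <= 2 -> NONE
READ d @v1: history=[] -> no version <= 1 -> NONE
v3: WRITE c=37  (c history now [(1, 30), (3, 37)])
READ b @v1: history=[] -> no version <= 1 -> NONE
v4: WRITE d=9  (d history now [(4, 9)])
v5: WRITE a=23  (a history now [(2, 43), (5, 23)])
READ a @v3: history=[(2, 43), (5, 23)] -> pick v2 -> 43
READ c @v5: history=[(1, 30), (3, 37)] -> pick v3 -> 37
v6: WRITE c=12  (c history now [(1, 30), (3, 37), (6, 12)])
READ c @v2: history=[(1, 30), (3, 37), (6, 12)] -> pick v1 -> 30
READ a @v5: history=[(2, 43), (5, 23)] -> pick v5 -> 23

Answer: NONE
NONE
NONE
NONE
NONE
43
37
30
23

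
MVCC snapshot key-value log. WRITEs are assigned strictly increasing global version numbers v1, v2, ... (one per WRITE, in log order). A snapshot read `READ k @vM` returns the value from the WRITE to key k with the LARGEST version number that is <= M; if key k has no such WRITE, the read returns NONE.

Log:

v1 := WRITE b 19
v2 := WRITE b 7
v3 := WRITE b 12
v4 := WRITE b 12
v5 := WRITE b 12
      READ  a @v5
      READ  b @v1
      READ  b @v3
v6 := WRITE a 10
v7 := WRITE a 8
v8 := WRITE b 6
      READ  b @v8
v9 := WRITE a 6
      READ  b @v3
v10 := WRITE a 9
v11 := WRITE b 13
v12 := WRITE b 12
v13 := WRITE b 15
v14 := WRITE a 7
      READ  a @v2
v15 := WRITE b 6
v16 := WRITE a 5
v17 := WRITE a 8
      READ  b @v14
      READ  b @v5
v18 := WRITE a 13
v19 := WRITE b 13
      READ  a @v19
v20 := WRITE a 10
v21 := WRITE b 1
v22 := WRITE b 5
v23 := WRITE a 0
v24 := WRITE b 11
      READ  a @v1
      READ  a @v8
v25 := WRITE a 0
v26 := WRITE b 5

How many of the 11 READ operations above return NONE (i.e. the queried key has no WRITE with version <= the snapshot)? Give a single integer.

v1: WRITE b=19  (b history now [(1, 19)])
v2: WRITE b=7  (b history now [(1, 19), (2, 7)])
v3: WRITE b=12  (b history now [(1, 19), (2, 7), (3, 12)])
v4: WRITE b=12  (b history now [(1, 19), (2, 7), (3, 12), (4, 12)])
v5: WRITE b=12  (b history now [(1, 19), (2, 7), (3, 12), (4, 12), (5, 12)])
READ a @v5: history=[] -> no version <= 5 -> NONE
READ b @v1: history=[(1, 19), (2, 7), (3, 12), (4, 12), (5, 12)] -> pick v1 -> 19
READ b @v3: history=[(1, 19), (2, 7), (3, 12), (4, 12), (5, 12)] -> pick v3 -> 12
v6: WRITE a=10  (a history now [(6, 10)])
v7: WRITE a=8  (a history now [(6, 10), (7, 8)])
v8: WRITE b=6  (b history now [(1, 19), (2, 7), (3, 12), (4, 12), (5, 12), (8, 6)])
READ b @v8: history=[(1, 19), (2, 7), (3, 12), (4, 12), (5, 12), (8, 6)] -> pick v8 -> 6
v9: WRITE a=6  (a history now [(6, 10), (7, 8), (9, 6)])
READ b @v3: history=[(1, 19), (2, 7), (3, 12), (4, 12), (5, 12), (8, 6)] -> pick v3 -> 12
v10: WRITE a=9  (a history now [(6, 10), (7, 8), (9, 6), (10, 9)])
v11: WRITE b=13  (b history now [(1, 19), (2, 7), (3, 12), (4, 12), (5, 12), (8, 6), (11, 13)])
v12: WRITE b=12  (b history now [(1, 19), (2, 7), (3, 12), (4, 12), (5, 12), (8, 6), (11, 13), (12, 12)])
v13: WRITE b=15  (b history now [(1, 19), (2, 7), (3, 12), (4, 12), (5, 12), (8, 6), (11, 13), (12, 12), (13, 15)])
v14: WRITE a=7  (a history now [(6, 10), (7, 8), (9, 6), (10, 9), (14, 7)])
READ a @v2: history=[(6, 10), (7, 8), (9, 6), (10, 9), (14, 7)] -> no version <= 2 -> NONE
v15: WRITE b=6  (b history now [(1, 19), (2, 7), (3, 12), (4, 12), (5, 12), (8, 6), (11, 13), (12, 12), (13, 15), (15, 6)])
v16: WRITE a=5  (a history now [(6, 10), (7, 8), (9, 6), (10, 9), (14, 7), (16, 5)])
v17: WRITE a=8  (a history now [(6, 10), (7, 8), (9, 6), (10, 9), (14, 7), (16, 5), (17, 8)])
READ b @v14: history=[(1, 19), (2, 7), (3, 12), (4, 12), (5, 12), (8, 6), (11, 13), (12, 12), (13, 15), (15, 6)] -> pick v13 -> 15
READ b @v5: history=[(1, 19), (2, 7), (3, 12), (4, 12), (5, 12), (8, 6), (11, 13), (12, 12), (13, 15), (15, 6)] -> pick v5 -> 12
v18: WRITE a=13  (a history now [(6, 10), (7, 8), (9, 6), (10, 9), (14, 7), (16, 5), (17, 8), (18, 13)])
v19: WRITE b=13  (b history now [(1, 19), (2, 7), (3, 12), (4, 12), (5, 12), (8, 6), (11, 13), (12, 12), (13, 15), (15, 6), (19, 13)])
READ a @v19: history=[(6, 10), (7, 8), (9, 6), (10, 9), (14, 7), (16, 5), (17, 8), (18, 13)] -> pick v18 -> 13
v20: WRITE a=10  (a history now [(6, 10), (7, 8), (9, 6), (10, 9), (14, 7), (16, 5), (17, 8), (18, 13), (20, 10)])
v21: WRITE b=1  (b history now [(1, 19), (2, 7), (3, 12), (4, 12), (5, 12), (8, 6), (11, 13), (12, 12), (13, 15), (15, 6), (19, 13), (21, 1)])
v22: WRITE b=5  (b history now [(1, 19), (2, 7), (3, 12), (4, 12), (5, 12), (8, 6), (11, 13), (12, 12), (13, 15), (15, 6), (19, 13), (21, 1), (22, 5)])
v23: WRITE a=0  (a history now [(6, 10), (7, 8), (9, 6), (10, 9), (14, 7), (16, 5), (17, 8), (18, 13), (20, 10), (23, 0)])
v24: WRITE b=11  (b history now [(1, 19), (2, 7), (3, 12), (4, 12), (5, 12), (8, 6), (11, 13), (12, 12), (13, 15), (15, 6), (19, 13), (21, 1), (22, 5), (24, 11)])
READ a @v1: history=[(6, 10), (7, 8), (9, 6), (10, 9), (14, 7), (16, 5), (17, 8), (18, 13), (20, 10), (23, 0)] -> no version <= 1 -> NONE
READ a @v8: history=[(6, 10), (7, 8), (9, 6), (10, 9), (14, 7), (16, 5), (17, 8), (18, 13), (20, 10), (23, 0)] -> pick v7 -> 8
v25: WRITE a=0  (a history now [(6, 10), (7, 8), (9, 6), (10, 9), (14, 7), (16, 5), (17, 8), (18, 13), (20, 10), (23, 0), (25, 0)])
v26: WRITE b=5  (b history now [(1, 19), (2, 7), (3, 12), (4, 12), (5, 12), (8, 6), (11, 13), (12, 12), (13, 15), (15, 6), (19, 13), (21, 1), (22, 5), (24, 11), (26, 5)])
Read results in order: ['NONE', '19', '12', '6', '12', 'NONE', '15', '12', '13', 'NONE', '8']
NONE count = 3

Answer: 3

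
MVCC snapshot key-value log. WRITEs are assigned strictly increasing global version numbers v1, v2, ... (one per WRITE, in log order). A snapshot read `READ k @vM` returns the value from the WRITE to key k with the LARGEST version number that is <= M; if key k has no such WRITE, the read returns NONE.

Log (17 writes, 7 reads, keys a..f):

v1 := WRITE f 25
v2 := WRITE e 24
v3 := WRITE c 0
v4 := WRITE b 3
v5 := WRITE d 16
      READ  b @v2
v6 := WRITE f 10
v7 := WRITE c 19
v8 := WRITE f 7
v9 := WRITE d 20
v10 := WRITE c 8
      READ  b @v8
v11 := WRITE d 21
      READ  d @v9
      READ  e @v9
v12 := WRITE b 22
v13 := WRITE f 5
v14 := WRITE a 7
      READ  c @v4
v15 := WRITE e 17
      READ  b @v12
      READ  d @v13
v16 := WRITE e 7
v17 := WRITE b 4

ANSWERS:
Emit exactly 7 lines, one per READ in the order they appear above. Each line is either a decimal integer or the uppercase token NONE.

v1: WRITE f=25  (f history now [(1, 25)])
v2: WRITE e=24  (e history now [(2, 24)])
v3: WRITE c=0  (c history now [(3, 0)])
v4: WRITE b=3  (b history now [(4, 3)])
v5: WRITE d=16  (d history now [(5, 16)])
READ b @v2: history=[(4, 3)] -> no version <= 2 -> NONE
v6: WRITE f=10  (f history now [(1, 25), (6, 10)])
v7: WRITE c=19  (c history now [(3, 0), (7, 19)])
v8: WRITE f=7  (f history now [(1, 25), (6, 10), (8, 7)])
v9: WRITE d=20  (d history now [(5, 16), (9, 20)])
v10: WRITE c=8  (c history now [(3, 0), (7, 19), (10, 8)])
READ b @v8: history=[(4, 3)] -> pick v4 -> 3
v11: WRITE d=21  (d history now [(5, 16), (9, 20), (11, 21)])
READ d @v9: history=[(5, 16), (9, 20), (11, 21)] -> pick v9 -> 20
READ e @v9: history=[(2, 24)] -> pick v2 -> 24
v12: WRITE b=22  (b history now [(4, 3), (12, 22)])
v13: WRITE f=5  (f history now [(1, 25), (6, 10), (8, 7), (13, 5)])
v14: WRITE a=7  (a history now [(14, 7)])
READ c @v4: history=[(3, 0), (7, 19), (10, 8)] -> pick v3 -> 0
v15: WRITE e=17  (e history now [(2, 24), (15, 17)])
READ b @v12: history=[(4, 3), (12, 22)] -> pick v12 -> 22
READ d @v13: history=[(5, 16), (9, 20), (11, 21)] -> pick v11 -> 21
v16: WRITE e=7  (e history now [(2, 24), (15, 17), (16, 7)])
v17: WRITE b=4  (b history now [(4, 3), (12, 22), (17, 4)])

Answer: NONE
3
20
24
0
22
21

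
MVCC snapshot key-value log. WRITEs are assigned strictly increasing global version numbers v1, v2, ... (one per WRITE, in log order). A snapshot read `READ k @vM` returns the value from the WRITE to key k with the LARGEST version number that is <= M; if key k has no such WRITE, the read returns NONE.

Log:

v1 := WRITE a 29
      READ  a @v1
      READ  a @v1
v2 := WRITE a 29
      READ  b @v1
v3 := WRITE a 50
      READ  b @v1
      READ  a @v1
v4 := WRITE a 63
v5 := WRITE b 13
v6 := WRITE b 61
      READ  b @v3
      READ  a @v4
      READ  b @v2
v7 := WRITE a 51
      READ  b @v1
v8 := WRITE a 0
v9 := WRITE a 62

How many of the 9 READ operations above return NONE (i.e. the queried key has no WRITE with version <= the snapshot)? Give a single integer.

v1: WRITE a=29  (a history now [(1, 29)])
READ a @v1: history=[(1, 29)] -> pick v1 -> 29
READ a @v1: history=[(1, 29)] -> pick v1 -> 29
v2: WRITE a=29  (a history now [(1, 29), (2, 29)])
READ b @v1: history=[] -> no version <= 1 -> NONE
v3: WRITE a=50  (a history now [(1, 29), (2, 29), (3, 50)])
READ b @v1: history=[] -> no version <= 1 -> NONE
READ a @v1: history=[(1, 29), (2, 29), (3, 50)] -> pick v1 -> 29
v4: WRITE a=63  (a history now [(1, 29), (2, 29), (3, 50), (4, 63)])
v5: WRITE b=13  (b history now [(5, 13)])
v6: WRITE b=61  (b history now [(5, 13), (6, 61)])
READ b @v3: history=[(5, 13), (6, 61)] -> no version <= 3 -> NONE
READ a @v4: history=[(1, 29), (2, 29), (3, 50), (4, 63)] -> pick v4 -> 63
READ b @v2: history=[(5, 13), (6, 61)] -> no version <= 2 -> NONE
v7: WRITE a=51  (a history now [(1, 29), (2, 29), (3, 50), (4, 63), (7, 51)])
READ b @v1: history=[(5, 13), (6, 61)] -> no version <= 1 -> NONE
v8: WRITE a=0  (a history now [(1, 29), (2, 29), (3, 50), (4, 63), (7, 51), (8, 0)])
v9: WRITE a=62  (a history now [(1, 29), (2, 29), (3, 50), (4, 63), (7, 51), (8, 0), (9, 62)])
Read results in order: ['29', '29', 'NONE', 'NONE', '29', 'NONE', '63', 'NONE', 'NONE']
NONE count = 5

Answer: 5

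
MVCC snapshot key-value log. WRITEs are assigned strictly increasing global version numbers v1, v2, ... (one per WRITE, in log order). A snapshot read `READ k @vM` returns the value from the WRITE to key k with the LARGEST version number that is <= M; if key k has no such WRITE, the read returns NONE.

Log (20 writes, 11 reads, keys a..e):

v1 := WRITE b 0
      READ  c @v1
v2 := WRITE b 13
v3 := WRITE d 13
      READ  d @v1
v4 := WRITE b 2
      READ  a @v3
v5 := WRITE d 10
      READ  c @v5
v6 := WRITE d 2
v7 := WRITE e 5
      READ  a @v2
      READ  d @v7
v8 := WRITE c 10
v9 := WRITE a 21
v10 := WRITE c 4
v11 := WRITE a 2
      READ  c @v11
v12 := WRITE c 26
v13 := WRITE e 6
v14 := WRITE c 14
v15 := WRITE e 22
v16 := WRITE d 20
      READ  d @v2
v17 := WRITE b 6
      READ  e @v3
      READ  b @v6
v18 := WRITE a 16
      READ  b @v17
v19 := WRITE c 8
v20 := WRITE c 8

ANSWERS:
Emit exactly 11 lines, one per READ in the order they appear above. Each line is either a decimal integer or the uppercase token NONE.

Answer: NONE
NONE
NONE
NONE
NONE
2
4
NONE
NONE
2
6

Derivation:
v1: WRITE b=0  (b history now [(1, 0)])
READ c @v1: history=[] -> no version <= 1 -> NONE
v2: WRITE b=13  (b history now [(1, 0), (2, 13)])
v3: WRITE d=13  (d history now [(3, 13)])
READ d @v1: history=[(3, 13)] -> no version <= 1 -> NONE
v4: WRITE b=2  (b history now [(1, 0), (2, 13), (4, 2)])
READ a @v3: history=[] -> no version <= 3 -> NONE
v5: WRITE d=10  (d history now [(3, 13), (5, 10)])
READ c @v5: history=[] -> no version <= 5 -> NONE
v6: WRITE d=2  (d history now [(3, 13), (5, 10), (6, 2)])
v7: WRITE e=5  (e history now [(7, 5)])
READ a @v2: history=[] -> no version <= 2 -> NONE
READ d @v7: history=[(3, 13), (5, 10), (6, 2)] -> pick v6 -> 2
v8: WRITE c=10  (c history now [(8, 10)])
v9: WRITE a=21  (a history now [(9, 21)])
v10: WRITE c=4  (c history now [(8, 10), (10, 4)])
v11: WRITE a=2  (a history now [(9, 21), (11, 2)])
READ c @v11: history=[(8, 10), (10, 4)] -> pick v10 -> 4
v12: WRITE c=26  (c history now [(8, 10), (10, 4), (12, 26)])
v13: WRITE e=6  (e history now [(7, 5), (13, 6)])
v14: WRITE c=14  (c history now [(8, 10), (10, 4), (12, 26), (14, 14)])
v15: WRITE e=22  (e history now [(7, 5), (13, 6), (15, 22)])
v16: WRITE d=20  (d history now [(3, 13), (5, 10), (6, 2), (16, 20)])
READ d @v2: history=[(3, 13), (5, 10), (6, 2), (16, 20)] -> no version <= 2 -> NONE
v17: WRITE b=6  (b history now [(1, 0), (2, 13), (4, 2), (17, 6)])
READ e @v3: history=[(7, 5), (13, 6), (15, 22)] -> no version <= 3 -> NONE
READ b @v6: history=[(1, 0), (2, 13), (4, 2), (17, 6)] -> pick v4 -> 2
v18: WRITE a=16  (a history now [(9, 21), (11, 2), (18, 16)])
READ b @v17: history=[(1, 0), (2, 13), (4, 2), (17, 6)] -> pick v17 -> 6
v19: WRITE c=8  (c history now [(8, 10), (10, 4), (12, 26), (14, 14), (19, 8)])
v20: WRITE c=8  (c history now [(8, 10), (10, 4), (12, 26), (14, 14), (19, 8), (20, 8)])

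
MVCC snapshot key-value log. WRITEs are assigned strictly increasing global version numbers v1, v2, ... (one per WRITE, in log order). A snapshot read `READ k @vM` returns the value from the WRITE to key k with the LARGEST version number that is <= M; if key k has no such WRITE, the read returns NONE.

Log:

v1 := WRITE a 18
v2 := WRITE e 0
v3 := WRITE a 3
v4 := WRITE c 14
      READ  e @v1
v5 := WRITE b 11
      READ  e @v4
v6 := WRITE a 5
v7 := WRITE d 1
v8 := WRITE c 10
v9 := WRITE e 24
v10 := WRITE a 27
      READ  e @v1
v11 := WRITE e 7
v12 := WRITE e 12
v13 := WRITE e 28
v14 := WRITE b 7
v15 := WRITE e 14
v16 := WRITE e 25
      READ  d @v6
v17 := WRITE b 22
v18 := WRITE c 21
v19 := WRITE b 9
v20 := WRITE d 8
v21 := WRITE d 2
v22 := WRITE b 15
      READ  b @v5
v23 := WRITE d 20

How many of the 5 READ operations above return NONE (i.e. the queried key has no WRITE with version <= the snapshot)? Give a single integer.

v1: WRITE a=18  (a history now [(1, 18)])
v2: WRITE e=0  (e history now [(2, 0)])
v3: WRITE a=3  (a history now [(1, 18), (3, 3)])
v4: WRITE c=14  (c history now [(4, 14)])
READ e @v1: history=[(2, 0)] -> no version <= 1 -> NONE
v5: WRITE b=11  (b history now [(5, 11)])
READ e @v4: history=[(2, 0)] -> pick v2 -> 0
v6: WRITE a=5  (a history now [(1, 18), (3, 3), (6, 5)])
v7: WRITE d=1  (d history now [(7, 1)])
v8: WRITE c=10  (c history now [(4, 14), (8, 10)])
v9: WRITE e=24  (e history now [(2, 0), (9, 24)])
v10: WRITE a=27  (a history now [(1, 18), (3, 3), (6, 5), (10, 27)])
READ e @v1: history=[(2, 0), (9, 24)] -> no version <= 1 -> NONE
v11: WRITE e=7  (e history now [(2, 0), (9, 24), (11, 7)])
v12: WRITE e=12  (e history now [(2, 0), (9, 24), (11, 7), (12, 12)])
v13: WRITE e=28  (e history now [(2, 0), (9, 24), (11, 7), (12, 12), (13, 28)])
v14: WRITE b=7  (b history now [(5, 11), (14, 7)])
v15: WRITE e=14  (e history now [(2, 0), (9, 24), (11, 7), (12, 12), (13, 28), (15, 14)])
v16: WRITE e=25  (e history now [(2, 0), (9, 24), (11, 7), (12, 12), (13, 28), (15, 14), (16, 25)])
READ d @v6: history=[(7, 1)] -> no version <= 6 -> NONE
v17: WRITE b=22  (b history now [(5, 11), (14, 7), (17, 22)])
v18: WRITE c=21  (c history now [(4, 14), (8, 10), (18, 21)])
v19: WRITE b=9  (b history now [(5, 11), (14, 7), (17, 22), (19, 9)])
v20: WRITE d=8  (d history now [(7, 1), (20, 8)])
v21: WRITE d=2  (d history now [(7, 1), (20, 8), (21, 2)])
v22: WRITE b=15  (b history now [(5, 11), (14, 7), (17, 22), (19, 9), (22, 15)])
READ b @v5: history=[(5, 11), (14, 7), (17, 22), (19, 9), (22, 15)] -> pick v5 -> 11
v23: WRITE d=20  (d history now [(7, 1), (20, 8), (21, 2), (23, 20)])
Read results in order: ['NONE', '0', 'NONE', 'NONE', '11']
NONE count = 3

Answer: 3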